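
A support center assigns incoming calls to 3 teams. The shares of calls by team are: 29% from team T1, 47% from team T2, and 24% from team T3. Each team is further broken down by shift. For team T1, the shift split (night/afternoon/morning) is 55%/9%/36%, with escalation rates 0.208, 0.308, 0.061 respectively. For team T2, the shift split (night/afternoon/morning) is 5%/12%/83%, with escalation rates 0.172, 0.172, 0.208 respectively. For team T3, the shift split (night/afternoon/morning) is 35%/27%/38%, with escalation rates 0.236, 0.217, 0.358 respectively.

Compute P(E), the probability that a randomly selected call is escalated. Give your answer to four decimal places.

0.2090

P(E|T1) = 0.55·0.208 + 0.09·0.308 + 0.36·0.061 = 0.1144 + 0.02772 + 0.02196 = 0.16408
P(E|T2) = 0.05·0.172 + 0.12·0.172 + 0.83·0.208 = 0.0086 + 0.02064 + 0.17264 = 0.20188
P(E|T3) = 0.35·0.236 + 0.27·0.217 + 0.38·0.358 = 0.0826 + 0.05859 + 0.13604 = 0.27723
Then overall,
P(E) = 0.29·0.16408 + 0.47·0.20188 + 0.24·0.27723
      = 0.0475832 + 0.0948836 + 0.0665352 = 0.209002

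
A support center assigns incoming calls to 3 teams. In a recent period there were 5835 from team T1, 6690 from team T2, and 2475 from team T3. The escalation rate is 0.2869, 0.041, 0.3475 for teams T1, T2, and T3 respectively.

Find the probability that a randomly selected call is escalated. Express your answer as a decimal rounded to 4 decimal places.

P(E) ≈ 0.1872

Total: 5835 + 6690 + 2475 = 15000.
P(T1) = 5835/15000 = 0.389. P(T2) = 6690/15000 = 0.446. P(T3) = 2475/15000 = 0.165.
P(E) = P(E|T1)·P(T1) + P(E|T2)·P(T2) + P(E|T3)·P(T3)
      = 0.2869·0.389 + 0.041·0.446 + 0.3475·0.165
      = 0.1116041 + 0.018286 + 0.0573375 = 0.1872276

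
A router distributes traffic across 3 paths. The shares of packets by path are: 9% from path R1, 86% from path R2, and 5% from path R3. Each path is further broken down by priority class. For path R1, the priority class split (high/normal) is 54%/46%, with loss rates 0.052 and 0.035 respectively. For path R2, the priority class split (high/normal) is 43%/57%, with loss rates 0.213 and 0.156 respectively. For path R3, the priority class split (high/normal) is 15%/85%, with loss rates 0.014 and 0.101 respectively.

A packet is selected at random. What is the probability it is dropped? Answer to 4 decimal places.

P(L|R1) = 0.54·0.052 + 0.46·0.035 = 0.02808 + 0.0161 = 0.04418
P(L|R2) = 0.43·0.213 + 0.57·0.156 = 0.09159 + 0.08892 = 0.18051
P(L|R3) = 0.15·0.014 + 0.85·0.101 = 0.0021 + 0.08585 = 0.08795
Then overall,
P(L) = 0.09·0.04418 + 0.86·0.18051 + 0.05·0.08795
      = 0.0039762 + 0.1552386 + 0.0043975 = 0.1636123

0.1636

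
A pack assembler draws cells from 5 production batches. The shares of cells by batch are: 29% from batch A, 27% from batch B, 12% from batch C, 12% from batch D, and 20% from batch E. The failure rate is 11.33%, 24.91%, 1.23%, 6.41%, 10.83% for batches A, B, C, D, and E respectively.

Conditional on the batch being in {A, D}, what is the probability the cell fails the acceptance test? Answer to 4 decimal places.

Let S = {A, D}.
P(S) = 0.29 + 0.12 = 0.41.
P(F ∩ S) = 0.1133·0.29 + 0.0641·0.12 = 0.032857 + 0.007692 = 0.040549.
P(F | S) = 0.040549 / 0.41 = 0.098900…

P(F|S) ≈ 0.0989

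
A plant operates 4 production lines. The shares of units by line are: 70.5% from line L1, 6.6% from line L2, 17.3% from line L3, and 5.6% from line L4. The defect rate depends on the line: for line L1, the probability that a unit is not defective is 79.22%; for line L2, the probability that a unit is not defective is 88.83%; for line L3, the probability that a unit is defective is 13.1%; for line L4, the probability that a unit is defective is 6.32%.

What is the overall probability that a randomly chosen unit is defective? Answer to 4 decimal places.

P(D) ≈ 0.1801

P(D|L1) = 1 − 0.7922 = 0.2078.
P(D|L2) = 1 − 0.8883 = 0.1117.
P(D) = P(D|L1)·P(L1) + P(D|L2)·P(L2) + P(D|L3)·P(L3) + P(D|L4)·P(L4)
      = 0.2078·0.705 + 0.1117·0.066 + 0.131·0.173 + 0.0632·0.056
      = 0.146499 + 0.0073722 + 0.022663 + 0.0035392 = 0.1800734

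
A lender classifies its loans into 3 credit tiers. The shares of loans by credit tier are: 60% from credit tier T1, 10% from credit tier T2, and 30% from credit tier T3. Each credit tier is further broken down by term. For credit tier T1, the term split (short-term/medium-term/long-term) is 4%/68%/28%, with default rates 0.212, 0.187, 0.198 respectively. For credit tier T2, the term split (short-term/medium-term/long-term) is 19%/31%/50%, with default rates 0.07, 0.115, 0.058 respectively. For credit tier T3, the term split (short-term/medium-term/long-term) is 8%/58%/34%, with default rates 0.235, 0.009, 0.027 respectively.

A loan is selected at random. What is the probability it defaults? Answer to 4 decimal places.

P(D|T1) = 0.04·0.212 + 0.68·0.187 + 0.28·0.198 = 0.00848 + 0.12716 + 0.05544 = 0.19108
P(D|T2) = 0.19·0.07 + 0.31·0.115 + 0.5·0.058 = 0.0133 + 0.03565 + 0.029 = 0.07795
P(D|T3) = 0.08·0.235 + 0.58·0.009 + 0.34·0.027 = 0.0188 + 0.00522 + 0.00918 = 0.0332
Then overall,
P(D) = 0.6·0.19108 + 0.1·0.07795 + 0.3·0.0332
      = 0.114648 + 0.007795 + 0.00996 = 0.132403

0.1324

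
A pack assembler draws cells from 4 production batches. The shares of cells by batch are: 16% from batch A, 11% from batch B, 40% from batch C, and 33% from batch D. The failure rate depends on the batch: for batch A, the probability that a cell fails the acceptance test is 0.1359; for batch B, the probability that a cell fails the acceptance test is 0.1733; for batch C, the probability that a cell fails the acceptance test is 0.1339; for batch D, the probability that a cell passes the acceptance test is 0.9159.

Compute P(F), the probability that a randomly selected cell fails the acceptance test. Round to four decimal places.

0.1221

P(F|D) = 1 − 0.9159 = 0.0841.
P(F) = P(F|A)·P(A) + P(F|B)·P(B) + P(F|C)·P(C) + P(F|D)·P(D)
      = 0.1359·0.16 + 0.1733·0.11 + 0.1339·0.4 + 0.0841·0.33
      = 0.021744 + 0.019063 + 0.05356 + 0.027753 = 0.12212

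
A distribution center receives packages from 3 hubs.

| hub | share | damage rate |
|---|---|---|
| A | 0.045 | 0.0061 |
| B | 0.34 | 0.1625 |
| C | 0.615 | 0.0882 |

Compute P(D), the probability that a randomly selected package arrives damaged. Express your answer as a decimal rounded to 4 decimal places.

0.1098

P(D) = P(D|A)·P(A) + P(D|B)·P(B) + P(D|C)·P(C)
      = 0.0061·0.045 + 0.1625·0.34 + 0.0882·0.615
      = 0.0002745 + 0.05525 + 0.054243 = 0.1097675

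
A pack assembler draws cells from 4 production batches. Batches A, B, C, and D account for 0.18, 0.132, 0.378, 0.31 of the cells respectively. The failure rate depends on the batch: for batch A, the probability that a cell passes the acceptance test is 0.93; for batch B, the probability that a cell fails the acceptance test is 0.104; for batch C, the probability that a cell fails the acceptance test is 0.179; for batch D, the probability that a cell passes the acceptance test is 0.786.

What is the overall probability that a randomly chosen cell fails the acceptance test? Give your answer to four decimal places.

P(F) ≈ 0.1603

P(F|A) = 1 − 0.93 = 0.07.
P(F|D) = 1 − 0.786 = 0.214.
P(F) = P(F|A)·P(A) + P(F|B)·P(B) + P(F|C)·P(C) + P(F|D)·P(D)
      = 0.07·0.18 + 0.104·0.132 + 0.179·0.378 + 0.214·0.31
      = 0.0126 + 0.013728 + 0.067662 + 0.06634 = 0.16033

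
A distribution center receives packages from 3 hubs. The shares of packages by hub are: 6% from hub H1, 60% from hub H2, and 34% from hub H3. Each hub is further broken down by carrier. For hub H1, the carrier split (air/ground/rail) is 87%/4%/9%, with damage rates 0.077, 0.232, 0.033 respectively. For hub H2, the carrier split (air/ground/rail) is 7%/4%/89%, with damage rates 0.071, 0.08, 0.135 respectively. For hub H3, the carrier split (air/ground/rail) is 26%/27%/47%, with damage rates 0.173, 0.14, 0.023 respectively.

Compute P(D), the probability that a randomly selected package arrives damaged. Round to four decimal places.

P(D|H1) = 0.87·0.077 + 0.04·0.232 + 0.09·0.033 = 0.06699 + 0.00928 + 0.00297 = 0.07924
P(D|H2) = 0.07·0.071 + 0.04·0.08 + 0.89·0.135 = 0.00497 + 0.0032 + 0.12015 = 0.12832
P(D|H3) = 0.26·0.173 + 0.27·0.14 + 0.47·0.023 = 0.04498 + 0.0378 + 0.01081 = 0.09359
Then overall,
P(D) = 0.06·0.07924 + 0.6·0.12832 + 0.34·0.09359
      = 0.0047544 + 0.076992 + 0.0318206 = 0.113567

P(D) ≈ 0.1136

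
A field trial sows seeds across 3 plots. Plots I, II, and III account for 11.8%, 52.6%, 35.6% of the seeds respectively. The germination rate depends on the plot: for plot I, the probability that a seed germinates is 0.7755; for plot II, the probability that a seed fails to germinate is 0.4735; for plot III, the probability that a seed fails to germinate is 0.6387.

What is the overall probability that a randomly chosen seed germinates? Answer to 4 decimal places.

P(G) ≈ 0.4971

P(G|II) = 1 − 0.4735 = 0.5265.
P(G|III) = 1 − 0.6387 = 0.3613.
Summing over the partition,
P(G) = P(G|I)·P(I) + P(G|II)·P(II) + P(G|III)·P(III)
      = 0.7755·0.118 + 0.5265·0.526 + 0.3613·0.356
      = 0.091509 + 0.276939 + 0.1286228 = 0.4970708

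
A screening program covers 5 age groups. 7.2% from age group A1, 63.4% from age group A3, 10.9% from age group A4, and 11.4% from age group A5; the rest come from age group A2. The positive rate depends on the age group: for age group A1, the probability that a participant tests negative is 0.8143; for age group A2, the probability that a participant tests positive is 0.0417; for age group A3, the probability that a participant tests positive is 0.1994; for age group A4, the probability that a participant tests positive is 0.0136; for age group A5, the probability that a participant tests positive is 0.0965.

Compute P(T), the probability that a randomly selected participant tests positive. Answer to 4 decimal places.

P(T) ≈ 0.1552

P(A2) = 1 − (0.072 + 0.634 + 0.109 + 0.114) = 0.071.
P(T|A1) = 1 − 0.8143 = 0.1857.
Using total probability over the partition,
P(T) = P(T|A1)·P(A1) + P(T|A2)·P(A2) + P(T|A3)·P(A3) + P(T|A4)·P(A4) + P(T|A5)·P(A5)
      = 0.1857·0.072 + 0.0417·0.071 + 0.1994·0.634 + 0.0136·0.109 + 0.0965·0.114
      = 0.0133704 + 0.0029607 + 0.1264196 + 0.0014824 + 0.011001 = 0.1552341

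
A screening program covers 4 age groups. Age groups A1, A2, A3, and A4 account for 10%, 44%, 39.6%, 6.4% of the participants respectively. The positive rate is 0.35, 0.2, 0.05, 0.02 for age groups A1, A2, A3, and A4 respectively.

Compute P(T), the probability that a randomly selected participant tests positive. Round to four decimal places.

Summing over the partition,
P(T) = P(T|A1)·P(A1) + P(T|A2)·P(A2) + P(T|A3)·P(A3) + P(T|A4)·P(A4)
      = 0.35·0.1 + 0.2·0.44 + 0.05·0.396 + 0.02·0.064
      = 0.035 + 0.088 + 0.0198 + 0.00128 = 0.14408

0.1441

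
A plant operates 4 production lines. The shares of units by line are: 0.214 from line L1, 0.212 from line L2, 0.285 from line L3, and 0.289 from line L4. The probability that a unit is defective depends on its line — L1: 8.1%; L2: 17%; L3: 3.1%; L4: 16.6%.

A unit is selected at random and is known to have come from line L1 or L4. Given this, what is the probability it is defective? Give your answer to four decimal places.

P(D|S) ≈ 0.1298

Let S = {L1, L4}.
P(S) = 0.214 + 0.289 = 0.503.
P(D ∩ S) = 0.081·0.214 + 0.166·0.289 = 0.017334 + 0.047974 = 0.065308.
P(D | S) = 0.065308 / 0.503 = 0.129837…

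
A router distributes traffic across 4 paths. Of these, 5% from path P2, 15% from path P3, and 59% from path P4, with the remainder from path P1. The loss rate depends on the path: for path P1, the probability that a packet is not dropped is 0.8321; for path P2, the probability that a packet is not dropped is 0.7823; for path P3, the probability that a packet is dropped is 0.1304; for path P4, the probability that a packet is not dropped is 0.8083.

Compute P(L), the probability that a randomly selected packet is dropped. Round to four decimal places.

P(P1) = 1 − (0.05 + 0.15 + 0.59) = 0.21.
P(L|P1) = 1 − 0.8321 = 0.1679.
P(L|P2) = 1 − 0.7823 = 0.2177.
P(L|P4) = 1 − 0.8083 = 0.1917.
Summing over the partition,
P(L) = P(L|P1)·P(P1) + P(L|P2)·P(P2) + P(L|P3)·P(P3) + P(L|P4)·P(P4)
      = 0.1679·0.21 + 0.2177·0.05 + 0.1304·0.15 + 0.1917·0.59
      = 0.035259 + 0.010885 + 0.01956 + 0.113103 = 0.178807

P(L) ≈ 0.1788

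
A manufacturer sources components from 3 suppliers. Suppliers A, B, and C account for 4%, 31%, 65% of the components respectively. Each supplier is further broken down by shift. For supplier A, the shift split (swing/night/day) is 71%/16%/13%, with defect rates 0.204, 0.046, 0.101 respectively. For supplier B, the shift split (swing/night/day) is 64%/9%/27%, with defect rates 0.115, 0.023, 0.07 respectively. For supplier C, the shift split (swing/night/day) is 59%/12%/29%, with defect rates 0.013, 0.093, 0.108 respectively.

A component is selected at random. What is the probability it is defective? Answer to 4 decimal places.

P(D|A) = 0.71·0.204 + 0.16·0.046 + 0.13·0.101 = 0.14484 + 0.00736 + 0.01313 = 0.16533
P(D|B) = 0.64·0.115 + 0.09·0.023 + 0.27·0.07 = 0.0736 + 0.00207 + 0.0189 = 0.09457
P(D|C) = 0.59·0.013 + 0.12·0.093 + 0.29·0.108 = 0.00767 + 0.01116 + 0.03132 = 0.05015
Then overall,
P(D) = 0.04·0.16533 + 0.31·0.09457 + 0.65·0.05015
      = 0.0066132 + 0.0293167 + 0.0325975 = 0.0685274

0.0685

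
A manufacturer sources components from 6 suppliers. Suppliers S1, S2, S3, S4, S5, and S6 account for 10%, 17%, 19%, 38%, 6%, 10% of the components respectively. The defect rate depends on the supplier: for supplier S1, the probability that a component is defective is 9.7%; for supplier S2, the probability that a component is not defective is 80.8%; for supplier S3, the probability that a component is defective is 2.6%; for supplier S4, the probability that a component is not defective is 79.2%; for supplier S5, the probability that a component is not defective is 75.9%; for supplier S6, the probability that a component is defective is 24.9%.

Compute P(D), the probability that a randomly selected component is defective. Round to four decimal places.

P(D|S2) = 1 − 0.808 = 0.192.
P(D|S4) = 1 − 0.792 = 0.208.
P(D|S5) = 1 − 0.759 = 0.241.
Using total probability over the partition,
P(D) = P(D|S1)·P(S1) + P(D|S2)·P(S2) + P(D|S3)·P(S3) + P(D|S4)·P(S4) + P(D|S5)·P(S5) + P(D|S6)·P(S6)
      = 0.097·0.1 + 0.192·0.17 + 0.026·0.19 + 0.208·0.38 + 0.241·0.06 + 0.249·0.1
      = 0.0097 + 0.03264 + 0.00494 + 0.07904 + 0.01446 + 0.0249 = 0.16568

P(D) ≈ 0.1657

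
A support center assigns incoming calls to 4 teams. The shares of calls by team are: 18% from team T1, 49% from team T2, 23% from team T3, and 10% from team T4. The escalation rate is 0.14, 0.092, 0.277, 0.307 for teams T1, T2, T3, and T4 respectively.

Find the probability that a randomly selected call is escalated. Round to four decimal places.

By the law of total probability,
P(E) = P(E|T1)·P(T1) + P(E|T2)·P(T2) + P(E|T3)·P(T3) + P(E|T4)·P(T4)
      = 0.14·0.18 + 0.092·0.49 + 0.277·0.23 + 0.307·0.1
      = 0.0252 + 0.04508 + 0.06371 + 0.0307 = 0.16469

P(E) ≈ 0.1647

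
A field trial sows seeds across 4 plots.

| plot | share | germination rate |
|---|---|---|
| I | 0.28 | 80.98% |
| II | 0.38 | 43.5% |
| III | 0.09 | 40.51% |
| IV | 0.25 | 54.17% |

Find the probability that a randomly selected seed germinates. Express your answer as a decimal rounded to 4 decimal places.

By the law of total probability,
P(G) = P(G|I)·P(I) + P(G|II)·P(II) + P(G|III)·P(III) + P(G|IV)·P(IV)
      = 0.8098·0.28 + 0.435·0.38 + 0.4051·0.09 + 0.5417·0.25
      = 0.226744 + 0.1653 + 0.036459 + 0.135425 = 0.563928

P(G) ≈ 0.5639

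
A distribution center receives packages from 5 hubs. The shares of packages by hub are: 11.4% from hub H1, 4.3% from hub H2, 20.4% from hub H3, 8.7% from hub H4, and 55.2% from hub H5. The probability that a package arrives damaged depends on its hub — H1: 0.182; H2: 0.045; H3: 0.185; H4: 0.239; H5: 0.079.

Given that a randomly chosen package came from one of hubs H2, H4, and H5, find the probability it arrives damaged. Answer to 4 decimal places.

0.0973

Let S = {H2, H4, H5}.
P(S) = 0.043 + 0.087 + 0.552 = 0.682.
P(D ∩ S) = 0.045·0.043 + 0.239·0.087 + 0.079·0.552 = 0.001935 + 0.020793 + 0.043608 = 0.066336.
P(D | S) = 0.066336 / 0.682 = 0.097267…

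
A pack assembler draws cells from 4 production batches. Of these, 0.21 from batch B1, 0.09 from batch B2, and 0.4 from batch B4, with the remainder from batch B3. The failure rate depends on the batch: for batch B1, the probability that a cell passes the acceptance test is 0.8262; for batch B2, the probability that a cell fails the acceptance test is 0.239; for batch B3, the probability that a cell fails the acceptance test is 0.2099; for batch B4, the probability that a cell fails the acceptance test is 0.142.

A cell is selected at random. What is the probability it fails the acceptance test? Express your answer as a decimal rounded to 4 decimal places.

P(F) ≈ 0.1778

P(B3) = 1 − (0.21 + 0.09 + 0.4) = 0.3.
P(F|B1) = 1 − 0.8262 = 0.1738.
P(F) = P(F|B1)·P(B1) + P(F|B2)·P(B2) + P(F|B3)·P(B3) + P(F|B4)·P(B4)
      = 0.1738·0.21 + 0.239·0.09 + 0.2099·0.3 + 0.142·0.4
      = 0.036498 + 0.02151 + 0.06297 + 0.0568 = 0.177778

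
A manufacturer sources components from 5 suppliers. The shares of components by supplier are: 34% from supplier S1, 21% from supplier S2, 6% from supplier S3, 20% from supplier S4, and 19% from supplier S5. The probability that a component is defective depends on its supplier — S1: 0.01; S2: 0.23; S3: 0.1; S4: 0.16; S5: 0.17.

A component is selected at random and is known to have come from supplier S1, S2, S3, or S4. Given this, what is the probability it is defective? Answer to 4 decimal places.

0.1107

Let S = {S1, S2, S3, S4}.
P(S) = 0.34 + 0.21 + 0.06 + 0.2 = 0.81.
P(D ∩ S) = 0.01·0.34 + 0.23·0.21 + 0.1·0.06 + 0.16·0.2 = 0.0034 + 0.0483 + 0.006 + 0.032 = 0.0897.
P(D | S) = 0.0897 / 0.81 = 0.110741…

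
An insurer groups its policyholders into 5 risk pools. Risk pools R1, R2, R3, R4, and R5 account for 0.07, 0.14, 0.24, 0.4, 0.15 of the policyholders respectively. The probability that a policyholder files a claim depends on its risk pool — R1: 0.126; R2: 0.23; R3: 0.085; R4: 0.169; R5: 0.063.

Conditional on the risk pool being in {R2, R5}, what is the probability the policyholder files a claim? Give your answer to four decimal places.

Let S = {R2, R5}.
P(S) = 0.14 + 0.15 = 0.29.
P(C ∩ S) = 0.23·0.14 + 0.063·0.15 = 0.0322 + 0.00945 = 0.04165.
P(C | S) = 0.04165 / 0.29 = 0.143621…

P(C|S) ≈ 0.1436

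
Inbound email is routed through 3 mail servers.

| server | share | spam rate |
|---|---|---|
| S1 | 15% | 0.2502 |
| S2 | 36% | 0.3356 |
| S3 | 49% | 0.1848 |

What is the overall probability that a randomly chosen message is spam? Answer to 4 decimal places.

P(S) = P(S|S1)·P(S1) + P(S|S2)·P(S2) + P(S|S3)·P(S3)
      = 0.2502·0.15 + 0.3356·0.36 + 0.1848·0.49
      = 0.03753 + 0.120816 + 0.090552 = 0.248898

0.2489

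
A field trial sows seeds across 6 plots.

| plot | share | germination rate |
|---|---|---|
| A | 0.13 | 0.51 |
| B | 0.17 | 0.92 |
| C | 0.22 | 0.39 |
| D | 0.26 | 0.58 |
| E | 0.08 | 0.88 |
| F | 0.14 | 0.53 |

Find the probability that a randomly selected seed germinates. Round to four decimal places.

0.6039

P(G) = P(G|A)·P(A) + P(G|B)·P(B) + P(G|C)·P(C) + P(G|D)·P(D) + P(G|E)·P(E) + P(G|F)·P(F)
      = 0.51·0.13 + 0.92·0.17 + 0.39·0.22 + 0.58·0.26 + 0.88·0.08 + 0.53·0.14
      = 0.0663 + 0.1564 + 0.0858 + 0.1508 + 0.0704 + 0.0742 = 0.6039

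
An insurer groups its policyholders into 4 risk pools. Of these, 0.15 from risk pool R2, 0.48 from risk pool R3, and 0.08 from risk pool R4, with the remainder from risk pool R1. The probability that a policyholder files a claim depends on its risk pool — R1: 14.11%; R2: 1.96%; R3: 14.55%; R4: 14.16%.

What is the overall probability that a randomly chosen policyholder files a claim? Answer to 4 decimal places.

P(C) ≈ 0.1250

P(R1) = 1 − (0.15 + 0.48 + 0.08) = 0.29.
P(C) = P(C|R1)·P(R1) + P(C|R2)·P(R2) + P(C|R3)·P(R3) + P(C|R4)·P(R4)
      = 0.1411·0.29 + 0.0196·0.15 + 0.1455·0.48 + 0.1416·0.08
      = 0.040919 + 0.00294 + 0.06984 + 0.011328 = 0.125027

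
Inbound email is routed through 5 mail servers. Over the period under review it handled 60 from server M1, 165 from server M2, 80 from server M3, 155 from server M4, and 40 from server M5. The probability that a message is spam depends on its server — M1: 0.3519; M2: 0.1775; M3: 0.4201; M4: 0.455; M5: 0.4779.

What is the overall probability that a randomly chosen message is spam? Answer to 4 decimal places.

P(S) ≈ 0.3473

Total: 60 + 165 + 80 + 155 + 40 = 500.
P(M1) = 60/500 = 0.12. P(M2) = 165/500 = 0.33. P(M3) = 80/500 = 0.16. P(M4) = 155/500 = 0.31. P(M5) = 40/500 = 0.08.
Using total probability over the partition,
P(S) = P(S|M1)·P(M1) + P(S|M2)·P(M2) + P(S|M3)·P(M3) + P(S|M4)·P(M4) + P(S|M5)·P(M5)
      = 0.3519·0.12 + 0.1775·0.33 + 0.4201·0.16 + 0.455·0.31 + 0.4779·0.08
      = 0.042228 + 0.058575 + 0.067216 + 0.14105 + 0.038232 = 0.347301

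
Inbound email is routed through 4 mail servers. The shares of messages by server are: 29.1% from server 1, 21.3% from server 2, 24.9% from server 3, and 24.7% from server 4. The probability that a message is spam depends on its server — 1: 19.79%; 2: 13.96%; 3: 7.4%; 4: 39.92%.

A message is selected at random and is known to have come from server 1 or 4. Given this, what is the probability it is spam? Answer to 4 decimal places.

Let J = {1, 4}.
P(J) = 0.291 + 0.247 = 0.538.
P(S ∩ J) = 0.1979·0.291 + 0.3992·0.247 = 0.0575889 + 0.0986024 = 0.1561913.
P(S | J) = 0.1561913 / 0.538 = 0.290318…

0.2903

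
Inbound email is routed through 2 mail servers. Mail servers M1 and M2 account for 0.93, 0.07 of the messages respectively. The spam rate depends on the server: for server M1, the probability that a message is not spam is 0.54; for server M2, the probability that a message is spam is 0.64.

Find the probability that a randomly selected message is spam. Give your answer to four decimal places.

P(S) ≈ 0.4726

P(S|M1) = 1 − 0.54 = 0.46.
P(S) = P(S|M1)·P(M1) + P(S|M2)·P(M2)
      = 0.46·0.93 + 0.64·0.07
      = 0.4278 + 0.0448 = 0.4726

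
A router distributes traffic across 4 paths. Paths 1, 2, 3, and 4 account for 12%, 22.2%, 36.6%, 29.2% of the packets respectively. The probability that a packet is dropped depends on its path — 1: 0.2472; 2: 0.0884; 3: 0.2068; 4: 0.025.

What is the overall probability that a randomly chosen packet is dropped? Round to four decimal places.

P(L) = P(L|1)·P(1) + P(L|2)·P(2) + P(L|3)·P(3) + P(L|4)·P(4)
      = 0.2472·0.12 + 0.0884·0.222 + 0.2068·0.366 + 0.025·0.292
      = 0.029664 + 0.0196248 + 0.0756888 + 0.0073 = 0.1322776

P(L) ≈ 0.1323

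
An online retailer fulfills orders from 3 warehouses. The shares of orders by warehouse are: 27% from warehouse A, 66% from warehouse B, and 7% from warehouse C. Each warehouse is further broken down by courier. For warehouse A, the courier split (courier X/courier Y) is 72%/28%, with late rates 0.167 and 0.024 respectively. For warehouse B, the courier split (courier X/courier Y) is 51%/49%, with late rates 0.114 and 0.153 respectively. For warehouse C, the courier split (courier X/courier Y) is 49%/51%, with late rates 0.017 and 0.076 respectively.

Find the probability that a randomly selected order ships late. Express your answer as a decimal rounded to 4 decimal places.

P(L) ≈ 0.1254

P(L|A) = 0.72·0.167 + 0.28·0.024 = 0.12024 + 0.00672 = 0.12696
P(L|B) = 0.51·0.114 + 0.49·0.153 = 0.05814 + 0.07497 = 0.13311
P(L|C) = 0.49·0.017 + 0.51·0.076 = 0.00833 + 0.03876 = 0.04709
By total probability over the outer partition,
P(L) = 0.27·0.12696 + 0.66·0.13311 + 0.07·0.04709
      = 0.0342792 + 0.0878526 + 0.0032963 = 0.1254281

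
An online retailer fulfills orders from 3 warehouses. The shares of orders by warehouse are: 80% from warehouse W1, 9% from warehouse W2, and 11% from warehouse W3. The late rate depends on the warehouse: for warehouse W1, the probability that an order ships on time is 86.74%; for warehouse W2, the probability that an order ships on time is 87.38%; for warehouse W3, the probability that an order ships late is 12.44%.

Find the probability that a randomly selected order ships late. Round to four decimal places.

P(L) ≈ 0.1311

P(L|W1) = 1 − 0.8674 = 0.1326.
P(L|W2) = 1 − 0.8738 = 0.1262.
P(L) = P(L|W1)·P(W1) + P(L|W2)·P(W2) + P(L|W3)·P(W3)
      = 0.1326·0.8 + 0.1262·0.09 + 0.1244·0.11
      = 0.10608 + 0.011358 + 0.013684 = 0.131122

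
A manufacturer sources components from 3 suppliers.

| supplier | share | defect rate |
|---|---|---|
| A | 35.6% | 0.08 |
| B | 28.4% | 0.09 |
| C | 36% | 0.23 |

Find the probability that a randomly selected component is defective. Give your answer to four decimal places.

P(D) = P(D|A)·P(A) + P(D|B)·P(B) + P(D|C)·P(C)
      = 0.08·0.356 + 0.09·0.284 + 0.23·0.36
      = 0.02848 + 0.02556 + 0.0828 = 0.13684

0.1368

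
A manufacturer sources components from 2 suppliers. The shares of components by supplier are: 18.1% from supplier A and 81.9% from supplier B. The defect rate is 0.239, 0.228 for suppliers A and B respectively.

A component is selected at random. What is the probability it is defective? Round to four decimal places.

P(D) = P(D|A)·P(A) + P(D|B)·P(B)
      = 0.239·0.181 + 0.228·0.819
      = 0.043259 + 0.186732 = 0.229991

P(D) ≈ 0.2300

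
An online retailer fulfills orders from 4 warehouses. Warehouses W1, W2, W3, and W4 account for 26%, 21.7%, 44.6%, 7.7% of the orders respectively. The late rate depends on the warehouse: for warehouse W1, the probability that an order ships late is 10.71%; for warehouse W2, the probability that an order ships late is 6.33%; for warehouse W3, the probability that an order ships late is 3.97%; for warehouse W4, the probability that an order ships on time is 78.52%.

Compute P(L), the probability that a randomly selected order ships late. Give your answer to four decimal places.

P(L|W4) = 1 − 0.7852 = 0.2148.
P(L) = P(L|W1)·P(W1) + P(L|W2)·P(W2) + P(L|W3)·P(W3) + P(L|W4)·P(W4)
      = 0.1071·0.26 + 0.0633·0.217 + 0.0397·0.446 + 0.2148·0.077
      = 0.027846 + 0.0137361 + 0.0177062 + 0.0165396 = 0.0758279

0.0758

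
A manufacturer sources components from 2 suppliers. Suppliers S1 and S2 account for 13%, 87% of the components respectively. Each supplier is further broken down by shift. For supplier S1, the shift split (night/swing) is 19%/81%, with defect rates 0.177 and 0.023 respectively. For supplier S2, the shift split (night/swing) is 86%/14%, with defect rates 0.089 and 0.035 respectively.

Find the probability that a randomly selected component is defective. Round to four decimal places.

0.0776

P(D|S1) = 0.19·0.177 + 0.81·0.023 = 0.03363 + 0.01863 = 0.05226
P(D|S2) = 0.86·0.089 + 0.14·0.035 = 0.07654 + 0.0049 = 0.08144
Then overall,
P(D) = 0.13·0.05226 + 0.87·0.08144
      = 0.0067938 + 0.0708528 = 0.0776466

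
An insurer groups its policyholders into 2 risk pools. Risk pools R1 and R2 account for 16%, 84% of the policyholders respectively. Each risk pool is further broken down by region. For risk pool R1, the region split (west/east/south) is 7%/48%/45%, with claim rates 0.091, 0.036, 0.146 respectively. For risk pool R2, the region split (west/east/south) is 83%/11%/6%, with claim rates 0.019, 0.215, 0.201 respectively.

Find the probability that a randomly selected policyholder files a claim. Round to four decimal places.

P(C) ≈ 0.0575

P(C|R1) = 0.07·0.091 + 0.48·0.036 + 0.45·0.146 = 0.00637 + 0.01728 + 0.0657 = 0.08935
P(C|R2) = 0.83·0.019 + 0.11·0.215 + 0.06·0.201 = 0.01577 + 0.02365 + 0.01206 = 0.05148
Then overall,
P(C) = 0.16·0.08935 + 0.84·0.05148
      = 0.014296 + 0.0432432 = 0.0575392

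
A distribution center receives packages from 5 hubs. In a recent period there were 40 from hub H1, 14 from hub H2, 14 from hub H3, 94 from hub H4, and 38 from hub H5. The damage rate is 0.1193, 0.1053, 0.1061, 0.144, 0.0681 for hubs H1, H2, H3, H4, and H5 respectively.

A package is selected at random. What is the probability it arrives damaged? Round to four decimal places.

Total: 40 + 14 + 14 + 94 + 38 = 200.
P(H1) = 40/200 = 0.2. P(H2) = 14/200 = 0.07. P(H3) = 14/200 = 0.07. P(H4) = 94/200 = 0.47. P(H5) = 38/200 = 0.19.
P(D) = P(D|H1)·P(H1) + P(D|H2)·P(H2) + P(D|H3)·P(H3) + P(D|H4)·P(H4) + P(D|H5)·P(H5)
      = 0.1193·0.2 + 0.1053·0.07 + 0.1061·0.07 + 0.144·0.47 + 0.0681·0.19
      = 0.02386 + 0.007371 + 0.007427 + 0.06768 + 0.012939 = 0.119277

P(D) ≈ 0.1193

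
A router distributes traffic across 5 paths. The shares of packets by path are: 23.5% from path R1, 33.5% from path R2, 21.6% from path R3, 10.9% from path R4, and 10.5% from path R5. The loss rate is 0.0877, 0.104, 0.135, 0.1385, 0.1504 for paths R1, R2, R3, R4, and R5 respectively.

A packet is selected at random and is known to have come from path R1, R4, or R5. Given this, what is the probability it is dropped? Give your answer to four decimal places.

Let S = {R1, R4, R5}.
P(S) = 0.235 + 0.109 + 0.105 = 0.449.
P(L ∩ S) = 0.0877·0.235 + 0.1385·0.109 + 0.1504·0.105 = 0.0206095 + 0.0150965 + 0.015792 = 0.051498.
P(L | S) = 0.051498 / 0.449 = 0.114695…

P(L|S) ≈ 0.1147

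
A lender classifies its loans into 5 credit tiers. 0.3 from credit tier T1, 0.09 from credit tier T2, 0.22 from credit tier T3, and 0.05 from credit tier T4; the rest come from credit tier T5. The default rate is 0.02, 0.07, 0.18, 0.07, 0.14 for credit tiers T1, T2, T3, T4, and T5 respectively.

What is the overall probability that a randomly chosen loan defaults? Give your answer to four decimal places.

P(T5) = 1 − (0.3 + 0.09 + 0.22 + 0.05) = 0.34.
P(D) = P(D|T1)·P(T1) + P(D|T2)·P(T2) + P(D|T3)·P(T3) + P(D|T4)·P(T4) + P(D|T5)·P(T5)
      = 0.02·0.3 + 0.07·0.09 + 0.18·0.22 + 0.07·0.05 + 0.14·0.34
      = 0.006 + 0.0063 + 0.0396 + 0.0035 + 0.0476 = 0.103

P(D) ≈ 0.1030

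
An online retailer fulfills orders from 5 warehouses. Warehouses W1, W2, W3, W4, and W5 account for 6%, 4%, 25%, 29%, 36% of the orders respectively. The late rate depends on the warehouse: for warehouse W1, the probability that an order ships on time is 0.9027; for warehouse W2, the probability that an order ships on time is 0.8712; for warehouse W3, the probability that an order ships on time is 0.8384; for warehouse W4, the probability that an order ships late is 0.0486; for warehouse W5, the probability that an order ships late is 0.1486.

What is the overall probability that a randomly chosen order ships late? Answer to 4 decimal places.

P(L) ≈ 0.1190

P(L|W1) = 1 − 0.9027 = 0.0973.
P(L|W2) = 1 − 0.8712 = 0.1288.
P(L|W3) = 1 − 0.8384 = 0.1616.
Summing over the partition,
P(L) = P(L|W1)·P(W1) + P(L|W2)·P(W2) + P(L|W3)·P(W3) + P(L|W4)·P(W4) + P(L|W5)·P(W5)
      = 0.0973·0.06 + 0.1288·0.04 + 0.1616·0.25 + 0.0486·0.29 + 0.1486·0.36
      = 0.005838 + 0.005152 + 0.0404 + 0.014094 + 0.053496 = 0.11898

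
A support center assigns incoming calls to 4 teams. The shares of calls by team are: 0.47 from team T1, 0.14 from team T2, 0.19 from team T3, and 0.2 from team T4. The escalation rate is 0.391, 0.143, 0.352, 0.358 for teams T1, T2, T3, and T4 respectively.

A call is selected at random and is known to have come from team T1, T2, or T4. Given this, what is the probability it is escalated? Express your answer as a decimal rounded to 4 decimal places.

Let S = {T1, T2, T4}.
P(S) = 0.47 + 0.14 + 0.2 = 0.81.
P(E ∩ S) = 0.391·0.47 + 0.143·0.14 + 0.358·0.2 = 0.18377 + 0.02002 + 0.0716 = 0.27539.
P(E | S) = 0.27539 / 0.81 = 0.339988…

0.3400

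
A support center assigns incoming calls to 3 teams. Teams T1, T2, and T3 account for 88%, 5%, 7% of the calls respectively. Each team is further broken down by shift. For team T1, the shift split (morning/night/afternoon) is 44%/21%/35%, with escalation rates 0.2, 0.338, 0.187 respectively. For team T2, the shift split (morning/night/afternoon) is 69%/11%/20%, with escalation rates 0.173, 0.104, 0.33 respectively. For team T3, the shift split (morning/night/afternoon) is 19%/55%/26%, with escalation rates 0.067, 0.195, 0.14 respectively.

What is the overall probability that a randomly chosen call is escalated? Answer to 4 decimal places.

P(E|T1) = 0.44·0.2 + 0.21·0.338 + 0.35·0.187 = 0.088 + 0.07098 + 0.06545 = 0.22443
P(E|T2) = 0.69·0.173 + 0.11·0.104 + 0.2·0.33 = 0.11937 + 0.01144 + 0.066 = 0.19681
P(E|T3) = 0.19·0.067 + 0.55·0.195 + 0.26·0.14 = 0.01273 + 0.10725 + 0.0364 = 0.15638
By total probability over the outer partition,
P(E) = 0.88·0.22443 + 0.05·0.19681 + 0.07·0.15638
      = 0.1974984 + 0.0098405 + 0.0109466 = 0.2182855

0.2183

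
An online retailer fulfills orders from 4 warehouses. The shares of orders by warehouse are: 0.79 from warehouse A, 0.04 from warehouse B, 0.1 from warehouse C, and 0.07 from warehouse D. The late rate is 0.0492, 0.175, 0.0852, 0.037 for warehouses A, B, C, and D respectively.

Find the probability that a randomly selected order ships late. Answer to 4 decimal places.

0.0570

Summing over the partition,
P(L) = P(L|A)·P(A) + P(L|B)·P(B) + P(L|C)·P(C) + P(L|D)·P(D)
      = 0.0492·0.79 + 0.175·0.04 + 0.0852·0.1 + 0.037·0.07
      = 0.038868 + 0.007 + 0.00852 + 0.00259 = 0.056978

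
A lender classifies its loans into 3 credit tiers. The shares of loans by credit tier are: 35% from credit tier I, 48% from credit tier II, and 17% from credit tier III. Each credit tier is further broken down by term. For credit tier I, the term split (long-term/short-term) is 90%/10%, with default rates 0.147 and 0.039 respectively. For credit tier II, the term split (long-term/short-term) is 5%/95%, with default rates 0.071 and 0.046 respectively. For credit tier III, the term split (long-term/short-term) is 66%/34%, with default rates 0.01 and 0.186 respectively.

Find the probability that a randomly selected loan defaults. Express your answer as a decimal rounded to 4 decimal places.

0.0822

P(D|I) = 0.9·0.147 + 0.1·0.039 = 0.1323 + 0.0039 = 0.1362
P(D|II) = 0.05·0.071 + 0.95·0.046 = 0.00355 + 0.0437 = 0.04725
P(D|III) = 0.66·0.01 + 0.34·0.186 = 0.0066 + 0.06324 = 0.06984
Then overall,
P(D) = 0.35·0.1362 + 0.48·0.04725 + 0.17·0.06984
      = 0.04767 + 0.02268 + 0.0118728 = 0.0822228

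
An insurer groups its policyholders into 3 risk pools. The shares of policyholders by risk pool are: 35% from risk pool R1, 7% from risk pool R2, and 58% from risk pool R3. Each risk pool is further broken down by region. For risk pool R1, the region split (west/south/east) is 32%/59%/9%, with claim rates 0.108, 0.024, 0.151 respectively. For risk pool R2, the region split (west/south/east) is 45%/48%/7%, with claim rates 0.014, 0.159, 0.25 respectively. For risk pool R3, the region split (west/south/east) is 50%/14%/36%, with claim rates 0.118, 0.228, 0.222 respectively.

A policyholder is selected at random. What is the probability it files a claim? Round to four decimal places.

P(C|R1) = 0.32·0.108 + 0.59·0.024 + 0.09·0.151 = 0.03456 + 0.01416 + 0.01359 = 0.06231
P(C|R2) = 0.45·0.014 + 0.48·0.159 + 0.07·0.25 = 0.0063 + 0.07632 + 0.0175 = 0.10012
P(C|R3) = 0.5·0.118 + 0.14·0.228 + 0.36·0.222 = 0.059 + 0.03192 + 0.07992 = 0.17084
By total probability over the outer partition,
P(C) = 0.35·0.06231 + 0.07·0.10012 + 0.58·0.17084
      = 0.0218085 + 0.0070084 + 0.0990872 = 0.1279041

P(C) ≈ 0.1279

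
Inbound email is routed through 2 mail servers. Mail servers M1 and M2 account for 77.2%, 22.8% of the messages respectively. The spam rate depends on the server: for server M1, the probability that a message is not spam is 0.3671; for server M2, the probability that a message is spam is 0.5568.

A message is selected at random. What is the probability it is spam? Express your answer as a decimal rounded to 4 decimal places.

P(S|M1) = 1 − 0.3671 = 0.6329.
P(S) = P(S|M1)·P(M1) + P(S|M2)·P(M2)
      = 0.6329·0.772 + 0.5568·0.228
      = 0.4885988 + 0.1269504 = 0.6155492

0.6155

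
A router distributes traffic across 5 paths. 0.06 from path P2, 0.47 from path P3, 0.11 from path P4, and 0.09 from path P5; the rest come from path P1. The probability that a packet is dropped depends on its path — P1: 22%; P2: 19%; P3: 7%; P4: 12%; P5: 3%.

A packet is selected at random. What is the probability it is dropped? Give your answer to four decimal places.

P(P1) = 1 − (0.06 + 0.47 + 0.11 + 0.09) = 0.27.
P(L) = P(L|P1)·P(P1) + P(L|P2)·P(P2) + P(L|P3)·P(P3) + P(L|P4)·P(P4) + P(L|P5)·P(P5)
      = 0.22·0.27 + 0.19·0.06 + 0.07·0.47 + 0.12·0.11 + 0.03·0.09
      = 0.0594 + 0.0114 + 0.0329 + 0.0132 + 0.0027 = 0.1196

P(L) ≈ 0.1196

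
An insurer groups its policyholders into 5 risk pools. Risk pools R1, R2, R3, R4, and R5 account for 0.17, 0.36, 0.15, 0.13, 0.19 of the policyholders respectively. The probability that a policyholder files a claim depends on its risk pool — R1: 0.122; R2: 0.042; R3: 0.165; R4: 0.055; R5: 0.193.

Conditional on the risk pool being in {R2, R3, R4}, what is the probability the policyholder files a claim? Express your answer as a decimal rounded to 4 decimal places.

0.0735

Let S = {R2, R3, R4}.
P(S) = 0.36 + 0.15 + 0.13 = 0.64.
P(C ∩ S) = 0.042·0.36 + 0.165·0.15 + 0.055·0.13 = 0.01512 + 0.02475 + 0.00715 = 0.04702.
P(C | S) = 0.04702 / 0.64 = 0.073469…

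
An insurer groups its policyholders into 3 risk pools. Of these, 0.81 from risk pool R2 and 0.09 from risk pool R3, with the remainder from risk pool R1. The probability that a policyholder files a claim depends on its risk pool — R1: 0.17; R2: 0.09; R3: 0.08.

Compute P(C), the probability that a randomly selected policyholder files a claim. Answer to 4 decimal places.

P(R1) = 1 − (0.81 + 0.09) = 0.1.
Summing over the partition,
P(C) = P(C|R1)·P(R1) + P(C|R2)·P(R2) + P(C|R3)·P(R3)
      = 0.17·0.1 + 0.09·0.81 + 0.08·0.09
      = 0.017 + 0.0729 + 0.0072 = 0.0971

P(C) ≈ 0.0971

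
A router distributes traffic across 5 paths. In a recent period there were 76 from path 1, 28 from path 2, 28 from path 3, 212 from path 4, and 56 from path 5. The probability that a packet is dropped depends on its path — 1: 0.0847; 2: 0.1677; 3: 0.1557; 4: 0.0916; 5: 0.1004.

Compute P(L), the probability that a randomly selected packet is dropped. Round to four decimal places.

0.1013

Total: 76 + 28 + 28 + 212 + 56 = 400.
P(1) = 76/400 = 0.19. P(2) = 28/400 = 0.07. P(3) = 28/400 = 0.07. P(4) = 212/400 = 0.53. P(5) = 56/400 = 0.14.
By the law of total probability,
P(L) = P(L|1)·P(1) + P(L|2)·P(2) + P(L|3)·P(3) + P(L|4)·P(4) + P(L|5)·P(5)
      = 0.0847·0.19 + 0.1677·0.07 + 0.1557·0.07 + 0.0916·0.53 + 0.1004·0.14
      = 0.016093 + 0.011739 + 0.010899 + 0.048548 + 0.014056 = 0.101335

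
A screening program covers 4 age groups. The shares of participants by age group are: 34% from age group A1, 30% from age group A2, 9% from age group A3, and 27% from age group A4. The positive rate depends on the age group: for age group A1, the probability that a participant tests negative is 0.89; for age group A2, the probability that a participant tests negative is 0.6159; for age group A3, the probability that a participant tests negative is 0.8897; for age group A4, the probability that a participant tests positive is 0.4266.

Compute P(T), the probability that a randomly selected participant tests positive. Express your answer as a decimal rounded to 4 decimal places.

0.2777

P(T|A1) = 1 − 0.89 = 0.11.
P(T|A2) = 1 − 0.6159 = 0.3841.
P(T|A3) = 1 − 0.8897 = 0.1103.
P(T) = P(T|A1)·P(A1) + P(T|A2)·P(A2) + P(T|A3)·P(A3) + P(T|A4)·P(A4)
      = 0.11·0.34 + 0.3841·0.3 + 0.1103·0.09 + 0.4266·0.27
      = 0.0374 + 0.11523 + 0.009927 + 0.115182 = 0.277739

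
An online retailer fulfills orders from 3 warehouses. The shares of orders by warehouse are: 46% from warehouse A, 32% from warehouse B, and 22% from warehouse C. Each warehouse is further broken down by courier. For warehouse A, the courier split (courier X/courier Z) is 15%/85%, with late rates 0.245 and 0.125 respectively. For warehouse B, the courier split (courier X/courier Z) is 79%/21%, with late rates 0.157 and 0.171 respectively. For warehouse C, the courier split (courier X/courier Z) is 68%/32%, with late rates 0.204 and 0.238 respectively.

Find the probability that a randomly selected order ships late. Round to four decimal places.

P(L) ≈ 0.1642

P(L|A) = 0.15·0.245 + 0.85·0.125 = 0.03675 + 0.10625 = 0.143
P(L|B) = 0.79·0.157 + 0.21·0.171 = 0.12403 + 0.03591 = 0.15994
P(L|C) = 0.68·0.204 + 0.32·0.238 = 0.13872 + 0.07616 = 0.21488
By total probability over the outer partition,
P(L) = 0.46·0.143 + 0.32·0.15994 + 0.22·0.21488
      = 0.06578 + 0.0511808 + 0.0472736 = 0.1642344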